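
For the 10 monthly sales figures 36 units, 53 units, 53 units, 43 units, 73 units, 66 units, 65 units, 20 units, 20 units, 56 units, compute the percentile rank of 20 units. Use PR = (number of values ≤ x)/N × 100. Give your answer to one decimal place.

20.0

N = 10.
Strictly below 20: 0. Equal to 20: 2.
PR = 2/10 × 100 = 20.0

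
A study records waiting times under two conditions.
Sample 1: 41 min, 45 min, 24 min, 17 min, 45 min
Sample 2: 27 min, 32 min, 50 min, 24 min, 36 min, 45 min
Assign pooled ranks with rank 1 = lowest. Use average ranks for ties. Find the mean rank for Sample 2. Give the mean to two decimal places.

Sorted (ascending): 17, 24, 24, 27, 32, 36, 41, 45, 45, 45, 50
The 2 values of 24 occupy positions 2–3 → average rank (2+3)/2 = 2.5.
The 3 values of 45 occupy positions 8–10 → average rank 9.
Sample 2 values → pooled ranks: 27→4, 32→5, 50→11, 24→2.5, 36→6, 45→9
Mean rank = (4 + 5 + 11 + 2.5 + 6 + 9) / 6 = 6.25

6.25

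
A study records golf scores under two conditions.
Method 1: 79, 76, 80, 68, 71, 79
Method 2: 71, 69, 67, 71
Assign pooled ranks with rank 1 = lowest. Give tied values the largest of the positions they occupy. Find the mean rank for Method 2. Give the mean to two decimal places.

4.00

Sorted (ascending): 67, 68, 69, 71, 71, 71, 76, 79, 79, 80
The 3 values of 71 occupy positions 4–6 → each gets rank 6.
The 2 values of 79 occupy positions 8–9 → each gets rank 9.
Method 2 values → pooled ranks: 71→6, 69→3, 67→1, 71→6
Mean rank = (6 + 3 + 1 + 6) / 4 = 4.00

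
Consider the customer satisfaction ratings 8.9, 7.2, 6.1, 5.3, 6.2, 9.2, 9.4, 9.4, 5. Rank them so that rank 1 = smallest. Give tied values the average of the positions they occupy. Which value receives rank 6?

Sorted (ascending): 5, 5.3, 6.1, 6.2, 7.2, 8.9, 9.2, 9.4, 9.4
The 2 values of 9.4 occupy positions 8–9 → average rank (8+9)/2 = 8.5.
Rank 6 → value 8.9.

8.9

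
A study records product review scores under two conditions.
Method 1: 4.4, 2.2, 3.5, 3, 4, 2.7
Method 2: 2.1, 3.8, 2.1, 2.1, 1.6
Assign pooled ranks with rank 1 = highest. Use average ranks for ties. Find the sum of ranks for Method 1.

25

Sorted (descending): 4.4, 4, 3.8, 3.5, 3, 2.7, 2.2, 2.1, 2.1, 2.1, 1.6
The 3 values of 2.1 occupy positions 8–10 → average rank 9.
Method 1 values → pooled ranks: 4.4→1, 2.2→7, 3.5→4, 3→5, 4→2, 2.7→6
Rank sum = 1 + 7 + 4 + 5 + 2 + 6 = 25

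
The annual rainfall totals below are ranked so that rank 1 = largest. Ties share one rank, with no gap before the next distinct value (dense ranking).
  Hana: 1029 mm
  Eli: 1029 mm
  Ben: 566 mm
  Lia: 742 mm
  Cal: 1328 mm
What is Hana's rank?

Sorted (descending): 1328, 1029, 1029, 742, 566
The 2 values of 1029 share dense rank 2.
Remaining distinct values take the next consecutive integers.
Hana has value 1029 mm → rank 2.

2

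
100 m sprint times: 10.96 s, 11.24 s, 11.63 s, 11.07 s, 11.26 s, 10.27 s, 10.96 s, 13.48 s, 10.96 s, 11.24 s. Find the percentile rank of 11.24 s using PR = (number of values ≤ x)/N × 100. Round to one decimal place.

70.0

N = 10.
Strictly below 11.24: 5. Equal to 11.24: 2.
PR = 7/10 × 100 = 70.0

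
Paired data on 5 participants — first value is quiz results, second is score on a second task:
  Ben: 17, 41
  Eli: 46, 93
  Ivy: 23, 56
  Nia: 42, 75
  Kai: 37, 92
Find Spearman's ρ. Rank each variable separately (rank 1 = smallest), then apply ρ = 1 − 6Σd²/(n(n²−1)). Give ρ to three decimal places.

Ranks of variable 1: 1, 5, 2, 4, 3
Ranks of variable 2: 1, 5, 2, 3, 4
d = r₁ − r₂: 0, 0, 0, 1, -1
d²: 0, 0, 0, 1, 1; Σd² = 2
ρ = 1 − 6·2/(5·24) = 1 − 12/120 = 0.900

0.900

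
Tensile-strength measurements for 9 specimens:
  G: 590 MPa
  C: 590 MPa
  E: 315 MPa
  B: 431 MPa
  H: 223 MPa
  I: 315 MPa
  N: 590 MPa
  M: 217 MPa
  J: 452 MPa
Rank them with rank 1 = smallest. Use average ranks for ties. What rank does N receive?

8

Sorted (ascending): 217, 223, 315, 315, 431, 452, 590, 590, 590
The 2 values of 315 occupy positions 3–4 → average rank (3+4)/2 = 3.5.
The 3 values of 590 occupy positions 7–9 → average rank 8.
N has value 590 MPa → rank 8.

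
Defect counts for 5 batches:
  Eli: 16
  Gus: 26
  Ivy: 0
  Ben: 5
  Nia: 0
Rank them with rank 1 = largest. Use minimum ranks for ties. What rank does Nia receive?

Sorted (descending): 26, 16, 5, 0, 0
The 2 values of 0 occupy positions 4–5 → each gets rank 4.
Nia has value 0 → rank 4.

4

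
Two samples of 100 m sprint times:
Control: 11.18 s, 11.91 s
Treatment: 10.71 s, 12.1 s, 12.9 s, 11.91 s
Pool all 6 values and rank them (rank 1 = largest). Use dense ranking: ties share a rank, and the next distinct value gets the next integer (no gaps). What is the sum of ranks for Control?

7

Sorted (descending): 12.9, 12.1, 11.91, 11.91, 11.18, 10.71
The 2 values of 11.91 share dense rank 3.
Remaining distinct values take the next consecutive integers.
Control values → pooled ranks: 11.18→4, 11.91→3
Rank sum = 4 + 3 = 7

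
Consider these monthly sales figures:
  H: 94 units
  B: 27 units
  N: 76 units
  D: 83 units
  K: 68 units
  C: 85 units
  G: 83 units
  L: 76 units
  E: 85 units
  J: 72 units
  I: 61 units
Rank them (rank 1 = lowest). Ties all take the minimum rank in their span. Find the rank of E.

Sorted (ascending): 27, 61, 68, 72, 76, 76, 83, 83, 85, 85, 94
The 2 values of 76 occupy positions 5–6 → each gets rank 5.
The 2 values of 83 occupy positions 7–8 → each gets rank 7.
The 2 values of 85 occupy positions 9–10 → each gets rank 9.
E has value 85 units → rank 9.

9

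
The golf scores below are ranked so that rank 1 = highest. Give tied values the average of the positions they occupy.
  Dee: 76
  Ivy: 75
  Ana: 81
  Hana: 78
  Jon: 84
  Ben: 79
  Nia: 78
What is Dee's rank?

Sorted (descending): 84, 81, 79, 78, 78, 76, 75
The 2 values of 78 occupy positions 4–5 → average rank (4+5)/2 = 4.5.
Dee has value 76 → rank 6.

6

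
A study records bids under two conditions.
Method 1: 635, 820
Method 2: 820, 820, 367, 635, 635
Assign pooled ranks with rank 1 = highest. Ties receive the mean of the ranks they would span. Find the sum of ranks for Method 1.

Sorted (descending): 820, 820, 820, 635, 635, 635, 367
The 3 values of 820 occupy positions 1–3 → average rank 2.
The 3 values of 635 occupy positions 4–6 → average rank 5.
Method 1 values → pooled ranks: 635→5, 820→2
Rank sum = 5 + 2 = 7

7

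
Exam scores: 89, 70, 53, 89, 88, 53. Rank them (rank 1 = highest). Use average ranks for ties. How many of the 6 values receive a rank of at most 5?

Sorted (descending): 89, 89, 88, 70, 53, 53
The 2 values of 89 occupy positions 1–2 → average rank (1+2)/2 = 1.5.
The 2 values of 53 occupy positions 5–6 → average rank (5+6)/2 = 5.5.
Ranks ≤ 5: {1.5, 1.5, 3, 4} → 4 values.

4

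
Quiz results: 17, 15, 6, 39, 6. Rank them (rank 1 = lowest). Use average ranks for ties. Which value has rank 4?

17

Sorted (ascending): 6, 6, 15, 17, 39
The 2 values of 6 occupy positions 1–2 → average rank (1+2)/2 = 1.5.
Rank 4 → value 17.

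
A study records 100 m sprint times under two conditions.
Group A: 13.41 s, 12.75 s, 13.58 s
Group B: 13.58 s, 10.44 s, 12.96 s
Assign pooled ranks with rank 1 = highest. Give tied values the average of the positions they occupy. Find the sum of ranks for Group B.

Sorted (descending): 13.58, 13.58, 13.41, 12.96, 12.75, 10.44
The 2 values of 13.58 occupy positions 1–2 → average rank (1+2)/2 = 1.5.
Group B values → pooled ranks: 13.58→1.5, 10.44→6, 12.96→4
Rank sum = 1.5 + 6 + 4 = 11.5

11.5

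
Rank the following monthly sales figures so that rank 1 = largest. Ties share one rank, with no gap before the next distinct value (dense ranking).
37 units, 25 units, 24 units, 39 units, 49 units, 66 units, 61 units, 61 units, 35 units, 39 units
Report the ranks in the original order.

Sorted (descending): 66, 61, 61, 49, 39, 39, 37, 35, 25, 24
The 2 values of 61 share dense rank 2.
The 2 values of 39 share dense rank 4.
Remaining distinct values take the next consecutive integers.

5, 7, 8, 4, 3, 1, 2, 2, 6, 4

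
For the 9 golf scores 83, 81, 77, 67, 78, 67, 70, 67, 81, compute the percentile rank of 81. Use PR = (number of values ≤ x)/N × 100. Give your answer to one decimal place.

N = 9.
Strictly below 81: 6. Equal to 81: 2.
PR = 8/9 × 100 = 88.9

88.9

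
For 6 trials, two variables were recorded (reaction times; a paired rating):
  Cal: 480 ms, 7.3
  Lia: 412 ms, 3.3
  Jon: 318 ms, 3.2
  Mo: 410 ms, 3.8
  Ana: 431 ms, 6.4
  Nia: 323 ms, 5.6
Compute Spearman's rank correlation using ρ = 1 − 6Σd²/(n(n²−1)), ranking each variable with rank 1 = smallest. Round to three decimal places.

Ranks of variable 1: 6, 4, 1, 3, 5, 2
Ranks of variable 2: 6, 2, 1, 3, 5, 4
d = r₁ − r₂: 0, 2, 0, 0, 0, -2
d²: 0, 4, 0, 0, 0, 4; Σd² = 8
ρ = 1 − 6·8/(6·35) = 1 − 48/210 = 0.771

0.771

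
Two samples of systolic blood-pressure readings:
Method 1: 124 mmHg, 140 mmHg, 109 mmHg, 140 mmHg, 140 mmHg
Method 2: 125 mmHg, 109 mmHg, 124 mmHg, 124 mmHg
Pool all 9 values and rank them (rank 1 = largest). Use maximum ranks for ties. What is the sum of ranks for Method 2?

Sorted (descending): 140, 140, 140, 125, 124, 124, 124, 109, 109
The 3 values of 140 occupy positions 1–3 → each gets rank 3.
The 3 values of 124 occupy positions 5–7 → each gets rank 7.
The 2 values of 109 occupy positions 8–9 → each gets rank 9.
Method 2 values → pooled ranks: 125→4, 109→9, 124→7, 124→7
Rank sum = 4 + 9 + 7 + 7 = 27

27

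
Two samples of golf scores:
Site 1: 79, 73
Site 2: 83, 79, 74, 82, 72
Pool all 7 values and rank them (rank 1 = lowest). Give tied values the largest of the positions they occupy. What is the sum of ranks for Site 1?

Sorted (ascending): 72, 73, 74, 79, 79, 82, 83
The 2 values of 79 occupy positions 4–5 → each gets rank 5.
Site 1 values → pooled ranks: 79→5, 73→2
Rank sum = 5 + 2 = 7

7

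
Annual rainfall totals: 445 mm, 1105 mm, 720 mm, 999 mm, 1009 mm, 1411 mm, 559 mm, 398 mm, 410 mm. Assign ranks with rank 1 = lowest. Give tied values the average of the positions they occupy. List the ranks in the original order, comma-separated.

Sorted (ascending): 398, 410, 445, 559, 720, 999, 1009, 1105, 1411
No ties — each value takes its position as its rank.

3, 8, 5, 6, 7, 9, 4, 1, 2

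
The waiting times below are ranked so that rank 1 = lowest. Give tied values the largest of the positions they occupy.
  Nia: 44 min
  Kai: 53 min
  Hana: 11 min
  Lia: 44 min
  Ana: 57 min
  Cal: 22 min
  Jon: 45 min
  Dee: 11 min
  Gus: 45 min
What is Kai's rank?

8

Sorted (ascending): 11, 11, 22, 44, 44, 45, 45, 53, 57
The 2 values of 11 occupy positions 1–2 → each gets rank 2.
The 2 values of 44 occupy positions 4–5 → each gets rank 5.
The 2 values of 45 occupy positions 6–7 → each gets rank 7.
Kai has value 53 min → rank 8.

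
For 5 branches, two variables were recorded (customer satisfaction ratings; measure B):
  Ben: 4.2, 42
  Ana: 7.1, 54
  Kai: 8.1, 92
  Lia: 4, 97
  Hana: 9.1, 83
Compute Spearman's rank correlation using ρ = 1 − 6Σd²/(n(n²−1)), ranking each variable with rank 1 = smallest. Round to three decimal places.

-0.100

Ranks of variable 1: 2, 3, 4, 1, 5
Ranks of variable 2: 1, 2, 4, 5, 3
d = r₁ − r₂: 1, 1, 0, -4, 2
d²: 1, 1, 0, 16, 4; Σd² = 22
ρ = 1 − 6·22/(5·24) = 1 − 132/120 = -0.100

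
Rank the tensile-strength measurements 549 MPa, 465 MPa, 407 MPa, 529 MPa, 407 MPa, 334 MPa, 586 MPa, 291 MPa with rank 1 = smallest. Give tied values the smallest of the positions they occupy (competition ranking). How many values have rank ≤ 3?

4

Sorted (ascending): 291, 334, 407, 407, 465, 529, 549, 586
The 2 values of 407 occupy positions 3–4 → each gets rank 3.
Ranks ≤ 3: {1, 2, 3, 3} → 4 values.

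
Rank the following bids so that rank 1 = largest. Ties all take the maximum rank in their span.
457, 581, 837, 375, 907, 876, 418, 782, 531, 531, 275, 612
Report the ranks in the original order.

Sorted (descending): 907, 876, 837, 782, 612, 581, 531, 531, 457, 418, 375, 275
The 2 values of 531 occupy positions 7–8 → each gets rank 8.

9, 6, 3, 11, 1, 2, 10, 4, 8, 8, 12, 5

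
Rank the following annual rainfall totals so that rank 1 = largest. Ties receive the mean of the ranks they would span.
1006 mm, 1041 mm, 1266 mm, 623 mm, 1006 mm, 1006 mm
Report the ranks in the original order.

Sorted (descending): 1266, 1041, 1006, 1006, 1006, 623
The 3 values of 1006 occupy positions 3–5 → average rank 4.

4, 2, 1, 6, 4, 4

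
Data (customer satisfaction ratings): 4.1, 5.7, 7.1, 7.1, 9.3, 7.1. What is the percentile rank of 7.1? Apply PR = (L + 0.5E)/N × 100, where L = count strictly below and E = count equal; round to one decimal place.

58.3

N = 6.
Strictly below 7.1: 2. Equal to 7.1: 3.
PR = (2 + 0.5·3)/6 × 100 = 58.3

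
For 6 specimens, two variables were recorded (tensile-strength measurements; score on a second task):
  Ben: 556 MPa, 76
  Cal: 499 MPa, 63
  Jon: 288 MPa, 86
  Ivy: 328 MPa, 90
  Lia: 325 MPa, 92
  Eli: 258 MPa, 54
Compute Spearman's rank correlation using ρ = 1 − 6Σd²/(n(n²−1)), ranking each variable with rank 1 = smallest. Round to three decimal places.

Ranks of variable 1: 6, 5, 2, 4, 3, 1
Ranks of variable 2: 3, 2, 4, 5, 6, 1
d = r₁ − r₂: 3, 3, -2, -1, -3, 0
d²: 9, 9, 4, 1, 9, 0; Σd² = 32
ρ = 1 − 6·32/(6·35) = 1 − 192/210 = 0.086

0.086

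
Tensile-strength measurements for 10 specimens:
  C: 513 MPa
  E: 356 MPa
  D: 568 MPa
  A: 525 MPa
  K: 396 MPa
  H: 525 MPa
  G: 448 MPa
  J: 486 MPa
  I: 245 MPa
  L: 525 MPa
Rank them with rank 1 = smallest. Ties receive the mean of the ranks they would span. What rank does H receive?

Sorted (ascending): 245, 356, 396, 448, 486, 513, 525, 525, 525, 568
The 3 values of 525 occupy positions 7–9 → average rank 8.
H has value 525 MPa → rank 8.

8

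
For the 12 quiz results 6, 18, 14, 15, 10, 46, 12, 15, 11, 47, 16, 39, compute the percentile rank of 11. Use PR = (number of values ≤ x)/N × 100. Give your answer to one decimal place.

25.0

N = 12.
Strictly below 11: 2. Equal to 11: 1.
PR = 3/12 × 100 = 25.0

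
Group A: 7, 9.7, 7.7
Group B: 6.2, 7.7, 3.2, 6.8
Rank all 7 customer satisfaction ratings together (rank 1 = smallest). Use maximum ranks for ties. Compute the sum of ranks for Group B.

12

Sorted (ascending): 3.2, 6.2, 6.8, 7, 7.7, 7.7, 9.7
The 2 values of 7.7 occupy positions 5–6 → each gets rank 6.
Group B values → pooled ranks: 6.2→2, 7.7→6, 3.2→1, 6.8→3
Rank sum = 2 + 6 + 1 + 3 = 12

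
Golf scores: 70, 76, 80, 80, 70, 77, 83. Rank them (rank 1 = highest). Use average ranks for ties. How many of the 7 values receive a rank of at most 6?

Sorted (descending): 83, 80, 80, 77, 76, 70, 70
The 2 values of 80 occupy positions 2–3 → average rank (2+3)/2 = 2.5.
The 2 values of 70 occupy positions 6–7 → average rank (6+7)/2 = 6.5.
Ranks ≤ 6: {1, 2.5, 2.5, 4, 5} → 5 values.

5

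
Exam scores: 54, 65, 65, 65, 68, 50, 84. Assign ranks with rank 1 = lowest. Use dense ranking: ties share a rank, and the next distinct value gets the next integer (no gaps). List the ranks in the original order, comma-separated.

Sorted (ascending): 50, 54, 65, 65, 65, 68, 84
The 3 values of 65 share dense rank 3.
Remaining distinct values take the next consecutive integers.

2, 3, 3, 3, 4, 1, 5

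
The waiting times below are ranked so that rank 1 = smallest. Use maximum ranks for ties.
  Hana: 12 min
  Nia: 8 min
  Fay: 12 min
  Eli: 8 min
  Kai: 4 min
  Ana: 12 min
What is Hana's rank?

6

Sorted (ascending): 4, 8, 8, 12, 12, 12
The 2 values of 8 occupy positions 2–3 → each gets rank 3.
The 3 values of 12 occupy positions 4–6 → each gets rank 6.
Hana has value 12 min → rank 6.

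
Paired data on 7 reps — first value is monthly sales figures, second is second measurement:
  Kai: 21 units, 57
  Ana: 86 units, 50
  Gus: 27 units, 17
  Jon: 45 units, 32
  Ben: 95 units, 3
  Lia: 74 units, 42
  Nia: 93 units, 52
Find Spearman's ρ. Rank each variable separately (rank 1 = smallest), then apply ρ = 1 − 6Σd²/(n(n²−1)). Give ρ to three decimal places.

-0.286

Ranks of variable 1: 1, 5, 2, 3, 7, 4, 6
Ranks of variable 2: 7, 5, 2, 3, 1, 4, 6
d = r₁ − r₂: -6, 0, 0, 0, 6, 0, 0
d²: 36, 0, 0, 0, 36, 0, 0; Σd² = 72
ρ = 1 − 6·72/(7·48) = 1 − 432/336 = -0.286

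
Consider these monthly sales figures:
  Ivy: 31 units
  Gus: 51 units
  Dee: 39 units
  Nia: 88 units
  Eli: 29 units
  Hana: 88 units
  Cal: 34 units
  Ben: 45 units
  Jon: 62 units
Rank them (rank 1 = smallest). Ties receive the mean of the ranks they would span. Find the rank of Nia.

8.5

Sorted (ascending): 29, 31, 34, 39, 45, 51, 62, 88, 88
The 2 values of 88 occupy positions 8–9 → average rank (8+9)/2 = 8.5.
Nia has value 88 units → rank 8.5.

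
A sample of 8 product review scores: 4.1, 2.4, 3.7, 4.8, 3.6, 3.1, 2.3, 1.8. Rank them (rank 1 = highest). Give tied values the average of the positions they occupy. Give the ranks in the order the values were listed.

Sorted (descending): 4.8, 4.1, 3.7, 3.6, 3.1, 2.4, 2.3, 1.8
No ties — each value takes its position as its rank.

2, 6, 3, 1, 4, 5, 7, 8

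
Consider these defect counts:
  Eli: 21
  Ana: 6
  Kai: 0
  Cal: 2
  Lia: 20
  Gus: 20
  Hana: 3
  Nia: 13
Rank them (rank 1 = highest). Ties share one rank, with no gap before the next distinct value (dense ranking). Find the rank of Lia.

2

Sorted (descending): 21, 20, 20, 13, 6, 3, 2, 0
The 2 values of 20 share dense rank 2.
Remaining distinct values take the next consecutive integers.
Lia has value 20 → rank 2.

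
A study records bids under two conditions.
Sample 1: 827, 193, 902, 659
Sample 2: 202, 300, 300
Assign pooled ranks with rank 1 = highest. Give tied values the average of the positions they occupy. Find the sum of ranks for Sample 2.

Sorted (descending): 902, 827, 659, 300, 300, 202, 193
The 2 values of 300 occupy positions 4–5 → average rank (4+5)/2 = 4.5.
Sample 2 values → pooled ranks: 202→6, 300→4.5, 300→4.5
Rank sum = 6 + 4.5 + 4.5 = 15

15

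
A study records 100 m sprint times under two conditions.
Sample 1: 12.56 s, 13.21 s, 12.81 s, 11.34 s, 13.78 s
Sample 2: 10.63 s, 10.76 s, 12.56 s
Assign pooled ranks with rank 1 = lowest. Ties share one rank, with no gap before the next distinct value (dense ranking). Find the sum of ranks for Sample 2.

Sorted (ascending): 10.63, 10.76, 11.34, 12.56, 12.56, 12.81, 13.21, 13.78
The 2 values of 12.56 share dense rank 4.
Remaining distinct values take the next consecutive integers.
Sample 2 values → pooled ranks: 10.63→1, 10.76→2, 12.56→4
Rank sum = 1 + 2 + 4 = 7

7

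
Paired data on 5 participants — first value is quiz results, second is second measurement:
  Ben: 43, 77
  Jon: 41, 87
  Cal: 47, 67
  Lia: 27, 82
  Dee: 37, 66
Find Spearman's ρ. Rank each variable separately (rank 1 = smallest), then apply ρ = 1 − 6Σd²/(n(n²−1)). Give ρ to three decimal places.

Ranks of variable 1: 4, 3, 5, 1, 2
Ranks of variable 2: 3, 5, 2, 4, 1
d = r₁ − r₂: 1, -2, 3, -3, 1
d²: 1, 4, 9, 9, 1; Σd² = 24
ρ = 1 − 6·24/(5·24) = 1 − 144/120 = -0.200

-0.200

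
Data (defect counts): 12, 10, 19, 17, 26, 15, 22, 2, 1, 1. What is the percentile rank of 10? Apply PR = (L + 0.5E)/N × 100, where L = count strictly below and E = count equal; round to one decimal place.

35.0

N = 10.
Strictly below 10: 3. Equal to 10: 1.
PR = (3 + 0.5·1)/10 × 100 = 35.0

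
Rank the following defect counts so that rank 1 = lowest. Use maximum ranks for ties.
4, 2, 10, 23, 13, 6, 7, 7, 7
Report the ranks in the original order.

Sorted (ascending): 2, 4, 6, 7, 7, 7, 10, 13, 23
The 3 values of 7 occupy positions 4–6 → each gets rank 6.

2, 1, 7, 9, 8, 3, 6, 6, 6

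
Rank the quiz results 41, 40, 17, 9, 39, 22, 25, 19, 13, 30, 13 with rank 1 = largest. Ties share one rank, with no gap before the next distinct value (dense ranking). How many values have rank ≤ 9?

10

Sorted (descending): 41, 40, 39, 30, 25, 22, 19, 17, 13, 13, 9
The 2 values of 13 share dense rank 9.
Remaining distinct values take the next consecutive integers.
Ranks ≤ 9: {1, 2, 3, 4, 5, 6, 7, 8, 9, 9} → 10 values.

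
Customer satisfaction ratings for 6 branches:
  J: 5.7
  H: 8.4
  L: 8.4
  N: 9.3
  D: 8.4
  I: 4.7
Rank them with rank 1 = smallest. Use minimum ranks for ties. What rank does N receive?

Sorted (ascending): 4.7, 5.7, 8.4, 8.4, 8.4, 9.3
The 3 values of 8.4 occupy positions 3–5 → each gets rank 3.
N has value 9.3 → rank 6.

6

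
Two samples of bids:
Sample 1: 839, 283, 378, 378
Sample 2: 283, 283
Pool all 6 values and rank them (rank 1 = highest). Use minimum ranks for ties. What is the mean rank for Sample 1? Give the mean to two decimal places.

Sorted (descending): 839, 378, 378, 283, 283, 283
The 2 values of 378 occupy positions 2–3 → each gets rank 2.
The 3 values of 283 occupy positions 4–6 → each gets rank 4.
Sample 1 values → pooled ranks: 839→1, 283→4, 378→2, 378→2
Mean rank = (1 + 4 + 2 + 2) / 4 = 2.25

2.25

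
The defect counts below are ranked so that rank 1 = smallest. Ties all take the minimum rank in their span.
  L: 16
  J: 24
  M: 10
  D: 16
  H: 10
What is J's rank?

5

Sorted (ascending): 10, 10, 16, 16, 24
The 2 values of 10 occupy positions 1–2 → each gets rank 1.
The 2 values of 16 occupy positions 3–4 → each gets rank 3.
J has value 24 → rank 5.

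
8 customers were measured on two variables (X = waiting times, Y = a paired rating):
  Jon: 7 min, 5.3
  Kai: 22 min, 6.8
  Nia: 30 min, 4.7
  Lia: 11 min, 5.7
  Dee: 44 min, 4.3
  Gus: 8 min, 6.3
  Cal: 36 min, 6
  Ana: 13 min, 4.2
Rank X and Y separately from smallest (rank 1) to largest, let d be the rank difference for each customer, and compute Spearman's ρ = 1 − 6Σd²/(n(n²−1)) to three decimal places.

-0.214

Ranks of variable 1: 1, 5, 6, 3, 8, 2, 7, 4
Ranks of variable 2: 4, 8, 3, 5, 2, 7, 6, 1
d = r₁ − r₂: -3, -3, 3, -2, 6, -5, 1, 3
d²: 9, 9, 9, 4, 36, 25, 1, 9; Σd² = 102
ρ = 1 − 6·102/(8·63) = 1 − 612/504 = -0.214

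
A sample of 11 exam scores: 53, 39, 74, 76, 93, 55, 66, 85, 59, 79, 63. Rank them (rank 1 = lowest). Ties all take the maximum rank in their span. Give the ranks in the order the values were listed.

Sorted (ascending): 39, 53, 55, 59, 63, 66, 74, 76, 79, 85, 93
No ties — each value takes its position as its rank.

2, 1, 7, 8, 11, 3, 6, 10, 4, 9, 5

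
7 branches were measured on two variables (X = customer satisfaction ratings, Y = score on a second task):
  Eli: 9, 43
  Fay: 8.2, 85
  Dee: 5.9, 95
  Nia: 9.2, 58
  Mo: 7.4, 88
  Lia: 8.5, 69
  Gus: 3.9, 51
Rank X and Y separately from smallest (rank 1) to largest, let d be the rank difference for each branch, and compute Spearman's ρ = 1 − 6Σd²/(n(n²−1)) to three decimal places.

Ranks of variable 1: 6, 4, 2, 7, 3, 5, 1
Ranks of variable 2: 1, 5, 7, 3, 6, 4, 2
d = r₁ − r₂: 5, -1, -5, 4, -3, 1, -1
d²: 25, 1, 25, 16, 9, 1, 1; Σd² = 78
ρ = 1 − 6·78/(7·48) = 1 − 468/336 = -0.393

-0.393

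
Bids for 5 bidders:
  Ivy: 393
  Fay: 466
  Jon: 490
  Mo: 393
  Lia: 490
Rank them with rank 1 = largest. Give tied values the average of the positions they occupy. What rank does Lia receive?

Sorted (descending): 490, 490, 466, 393, 393
The 2 values of 490 occupy positions 1–2 → average rank (1+2)/2 = 1.5.
The 2 values of 393 occupy positions 4–5 → average rank (4+5)/2 = 4.5.
Lia has value 490 → rank 1.5.

1.5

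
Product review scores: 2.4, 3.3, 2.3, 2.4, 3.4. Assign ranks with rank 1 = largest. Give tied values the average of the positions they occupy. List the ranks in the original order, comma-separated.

Sorted (descending): 3.4, 3.3, 2.4, 2.4, 2.3
The 2 values of 2.4 occupy positions 3–4 → average rank (3+4)/2 = 3.5.

3.5, 2, 5, 3.5, 1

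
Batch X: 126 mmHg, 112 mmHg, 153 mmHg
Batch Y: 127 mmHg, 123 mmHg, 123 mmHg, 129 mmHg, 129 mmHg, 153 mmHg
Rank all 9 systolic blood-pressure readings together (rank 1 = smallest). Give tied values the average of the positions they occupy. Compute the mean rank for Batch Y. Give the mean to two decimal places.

5.25

Sorted (ascending): 112, 123, 123, 126, 127, 129, 129, 153, 153
The 2 values of 123 occupy positions 2–3 → average rank (2+3)/2 = 2.5.
The 2 values of 129 occupy positions 6–7 → average rank (6+7)/2 = 6.5.
The 2 values of 153 occupy positions 8–9 → average rank (8+9)/2 = 8.5.
Batch Y values → pooled ranks: 127→5, 123→2.5, 123→2.5, 129→6.5, 129→6.5, 153→8.5
Mean rank = (5 + 2.5 + 2.5 + 6.5 + 6.5 + 8.5) / 6 = 5.25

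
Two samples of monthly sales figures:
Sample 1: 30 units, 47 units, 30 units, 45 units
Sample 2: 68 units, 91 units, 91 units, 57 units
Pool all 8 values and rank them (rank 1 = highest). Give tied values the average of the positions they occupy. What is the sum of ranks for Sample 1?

26

Sorted (descending): 91, 91, 68, 57, 47, 45, 30, 30
The 2 values of 91 occupy positions 1–2 → average rank (1+2)/2 = 1.5.
The 2 values of 30 occupy positions 7–8 → average rank (7+8)/2 = 7.5.
Sample 1 values → pooled ranks: 30→7.5, 47→5, 30→7.5, 45→6
Rank sum = 7.5 + 5 + 7.5 + 6 = 26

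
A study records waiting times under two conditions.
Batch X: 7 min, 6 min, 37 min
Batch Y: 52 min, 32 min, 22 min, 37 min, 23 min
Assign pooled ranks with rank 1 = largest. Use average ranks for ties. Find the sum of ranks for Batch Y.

Sorted (descending): 52, 37, 37, 32, 23, 22, 7, 6
The 2 values of 37 occupy positions 2–3 → average rank (2+3)/2 = 2.5.
Batch Y values → pooled ranks: 52→1, 32→4, 22→6, 37→2.5, 23→5
Rank sum = 1 + 4 + 6 + 2.5 + 5 = 18.5

18.5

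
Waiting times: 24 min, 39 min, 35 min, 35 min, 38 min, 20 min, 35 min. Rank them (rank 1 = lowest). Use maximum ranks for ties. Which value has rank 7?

Sorted (ascending): 20, 24, 35, 35, 35, 38, 39
The 3 values of 35 occupy positions 3–5 → each gets rank 5.
Rank 7 → value 39.

39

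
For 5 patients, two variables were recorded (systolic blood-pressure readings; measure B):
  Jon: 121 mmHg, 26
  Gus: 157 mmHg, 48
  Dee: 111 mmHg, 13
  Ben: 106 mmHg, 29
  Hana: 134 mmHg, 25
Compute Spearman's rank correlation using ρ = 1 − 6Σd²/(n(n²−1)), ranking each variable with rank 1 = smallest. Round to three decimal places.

0.300

Ranks of variable 1: 3, 5, 2, 1, 4
Ranks of variable 2: 3, 5, 1, 4, 2
d = r₁ − r₂: 0, 0, 1, -3, 2
d²: 0, 0, 1, 9, 4; Σd² = 14
ρ = 1 − 6·14/(5·24) = 1 − 84/120 = 0.300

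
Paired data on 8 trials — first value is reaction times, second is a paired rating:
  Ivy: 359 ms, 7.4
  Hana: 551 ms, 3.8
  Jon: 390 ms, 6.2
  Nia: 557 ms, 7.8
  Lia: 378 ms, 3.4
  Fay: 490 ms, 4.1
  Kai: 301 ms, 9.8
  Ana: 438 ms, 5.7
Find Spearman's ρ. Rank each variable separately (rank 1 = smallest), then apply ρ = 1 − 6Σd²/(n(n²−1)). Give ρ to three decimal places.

-0.262

Ranks of variable 1: 2, 7, 4, 8, 3, 6, 1, 5
Ranks of variable 2: 6, 2, 5, 7, 1, 3, 8, 4
d = r₁ − r₂: -4, 5, -1, 1, 2, 3, -7, 1
d²: 16, 25, 1, 1, 4, 9, 49, 1; Σd² = 106
ρ = 1 − 6·106/(8·63) = 1 − 636/504 = -0.262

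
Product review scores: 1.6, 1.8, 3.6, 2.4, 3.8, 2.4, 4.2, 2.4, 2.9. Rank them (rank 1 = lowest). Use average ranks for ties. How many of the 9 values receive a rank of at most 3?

2

Sorted (ascending): 1.6, 1.8, 2.4, 2.4, 2.4, 2.9, 3.6, 3.8, 4.2
The 3 values of 2.4 occupy positions 3–5 → average rank 4.
Ranks ≤ 3: {1, 2} → 2 values.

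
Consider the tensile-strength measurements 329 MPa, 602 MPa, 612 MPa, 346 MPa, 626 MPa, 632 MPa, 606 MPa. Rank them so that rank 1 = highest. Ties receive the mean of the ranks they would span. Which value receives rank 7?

329

Sorted (descending): 632, 626, 612, 606, 602, 346, 329
No ties — each value takes its position as its rank.
Rank 7 → value 329.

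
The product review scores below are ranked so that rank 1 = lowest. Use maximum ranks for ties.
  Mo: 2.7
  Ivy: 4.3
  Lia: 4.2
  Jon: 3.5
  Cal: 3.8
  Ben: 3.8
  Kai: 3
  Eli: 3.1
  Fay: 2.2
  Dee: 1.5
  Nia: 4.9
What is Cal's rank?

Sorted (ascending): 1.5, 2.2, 2.7, 3, 3.1, 3.5, 3.8, 3.8, 4.2, 4.3, 4.9
The 2 values of 3.8 occupy positions 7–8 → each gets rank 8.
Cal has value 3.8 → rank 8.

8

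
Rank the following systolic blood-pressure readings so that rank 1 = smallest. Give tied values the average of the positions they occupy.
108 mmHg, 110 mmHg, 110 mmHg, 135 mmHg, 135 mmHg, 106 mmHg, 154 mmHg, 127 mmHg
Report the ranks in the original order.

2, 3.5, 3.5, 6.5, 6.5, 1, 8, 5

Sorted (ascending): 106, 108, 110, 110, 127, 135, 135, 154
The 2 values of 110 occupy positions 3–4 → average rank (3+4)/2 = 3.5.
The 2 values of 135 occupy positions 6–7 → average rank (6+7)/2 = 6.5.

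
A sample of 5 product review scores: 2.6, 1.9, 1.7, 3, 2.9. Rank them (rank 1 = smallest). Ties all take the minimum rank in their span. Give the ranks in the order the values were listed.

3, 2, 1, 5, 4

Sorted (ascending): 1.7, 1.9, 2.6, 2.9, 3
No ties — each value takes its position as its rank.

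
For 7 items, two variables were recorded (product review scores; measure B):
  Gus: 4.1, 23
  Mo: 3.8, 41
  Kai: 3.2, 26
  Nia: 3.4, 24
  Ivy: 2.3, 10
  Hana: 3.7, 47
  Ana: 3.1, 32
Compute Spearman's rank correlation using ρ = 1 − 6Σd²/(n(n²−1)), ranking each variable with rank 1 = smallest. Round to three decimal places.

0.286

Ranks of variable 1: 7, 6, 3, 4, 1, 5, 2
Ranks of variable 2: 2, 6, 4, 3, 1, 7, 5
d = r₁ − r₂: 5, 0, -1, 1, 0, -2, -3
d²: 25, 0, 1, 1, 0, 4, 9; Σd² = 40
ρ = 1 − 6·40/(7·48) = 1 − 240/336 = 0.286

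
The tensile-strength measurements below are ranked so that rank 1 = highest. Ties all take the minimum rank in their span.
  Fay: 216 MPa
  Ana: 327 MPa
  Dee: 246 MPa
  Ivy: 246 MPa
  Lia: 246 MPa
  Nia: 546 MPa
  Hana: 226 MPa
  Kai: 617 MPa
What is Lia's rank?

4

Sorted (descending): 617, 546, 327, 246, 246, 246, 226, 216
The 3 values of 246 occupy positions 4–6 → each gets rank 4.
Lia has value 246 MPa → rank 4.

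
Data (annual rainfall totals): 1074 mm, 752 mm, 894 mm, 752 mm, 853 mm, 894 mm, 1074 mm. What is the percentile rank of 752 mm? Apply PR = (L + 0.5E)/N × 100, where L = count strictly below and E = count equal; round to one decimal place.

14.3

N = 7.
Strictly below 752: 0. Equal to 752: 2.
PR = (0 + 0.5·2)/7 × 100 = 14.3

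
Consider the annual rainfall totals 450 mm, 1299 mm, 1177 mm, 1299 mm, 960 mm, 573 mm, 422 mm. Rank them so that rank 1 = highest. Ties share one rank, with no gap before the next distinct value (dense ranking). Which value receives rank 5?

Sorted (descending): 1299, 1299, 1177, 960, 573, 450, 422
The 2 values of 1299 share dense rank 1.
Remaining distinct values take the next consecutive integers.
Rank 5 → value 450.

450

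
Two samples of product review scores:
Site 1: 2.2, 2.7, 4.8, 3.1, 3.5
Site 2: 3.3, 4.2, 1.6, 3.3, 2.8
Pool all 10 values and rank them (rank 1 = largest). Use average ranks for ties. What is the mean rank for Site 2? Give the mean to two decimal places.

5.60

Sorted (descending): 4.8, 4.2, 3.5, 3.3, 3.3, 3.1, 2.8, 2.7, 2.2, 1.6
The 2 values of 3.3 occupy positions 4–5 → average rank (4+5)/2 = 4.5.
Site 2 values → pooled ranks: 3.3→4.5, 4.2→2, 1.6→10, 3.3→4.5, 2.8→7
Mean rank = (4.5 + 2 + 10 + 4.5 + 7) / 5 = 5.60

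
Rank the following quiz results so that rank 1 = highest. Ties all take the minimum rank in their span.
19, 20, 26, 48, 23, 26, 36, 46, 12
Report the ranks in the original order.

8, 7, 4, 1, 6, 4, 3, 2, 9

Sorted (descending): 48, 46, 36, 26, 26, 23, 20, 19, 12
The 2 values of 26 occupy positions 4–5 → each gets rank 4.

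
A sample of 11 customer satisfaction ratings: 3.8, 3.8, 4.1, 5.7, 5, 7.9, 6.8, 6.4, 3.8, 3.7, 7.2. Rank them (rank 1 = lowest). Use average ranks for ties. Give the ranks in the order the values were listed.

3, 3, 5, 7, 6, 11, 9, 8, 3, 1, 10

Sorted (ascending): 3.7, 3.8, 3.8, 3.8, 4.1, 5, 5.7, 6.4, 6.8, 7.2, 7.9
The 3 values of 3.8 occupy positions 2–4 → average rank 3.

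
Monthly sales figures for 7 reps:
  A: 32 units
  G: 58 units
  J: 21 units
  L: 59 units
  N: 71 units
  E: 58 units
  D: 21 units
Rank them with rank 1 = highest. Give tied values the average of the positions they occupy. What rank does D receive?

Sorted (descending): 71, 59, 58, 58, 32, 21, 21
The 2 values of 58 occupy positions 3–4 → average rank (3+4)/2 = 3.5.
The 2 values of 21 occupy positions 6–7 → average rank (6+7)/2 = 6.5.
D has value 21 units → rank 6.5.

6.5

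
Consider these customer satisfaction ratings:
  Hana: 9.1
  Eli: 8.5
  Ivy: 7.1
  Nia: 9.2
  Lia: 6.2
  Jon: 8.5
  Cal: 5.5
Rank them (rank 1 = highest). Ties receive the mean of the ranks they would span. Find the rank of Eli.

Sorted (descending): 9.2, 9.1, 8.5, 8.5, 7.1, 6.2, 5.5
The 2 values of 8.5 occupy positions 3–4 → average rank (3+4)/2 = 3.5.
Eli has value 8.5 → rank 3.5.

3.5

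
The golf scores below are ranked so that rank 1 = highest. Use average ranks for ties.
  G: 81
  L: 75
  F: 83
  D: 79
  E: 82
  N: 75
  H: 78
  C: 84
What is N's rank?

7.5

Sorted (descending): 84, 83, 82, 81, 79, 78, 75, 75
The 2 values of 75 occupy positions 7–8 → average rank (7+8)/2 = 7.5.
N has value 75 → rank 7.5.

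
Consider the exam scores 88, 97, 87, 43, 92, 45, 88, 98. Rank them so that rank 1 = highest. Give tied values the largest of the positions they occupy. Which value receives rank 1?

Sorted (descending): 98, 97, 92, 88, 88, 87, 45, 43
The 2 values of 88 occupy positions 4–5 → each gets rank 5.
Rank 1 → value 98.

98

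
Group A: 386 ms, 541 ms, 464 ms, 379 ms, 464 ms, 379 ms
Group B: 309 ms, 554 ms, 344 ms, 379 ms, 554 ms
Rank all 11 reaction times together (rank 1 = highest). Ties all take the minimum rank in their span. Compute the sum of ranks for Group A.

Sorted (descending): 554, 554, 541, 464, 464, 386, 379, 379, 379, 344, 309
The 2 values of 554 occupy positions 1–2 → each gets rank 1.
The 2 values of 464 occupy positions 4–5 → each gets rank 4.
The 3 values of 379 occupy positions 7–9 → each gets rank 7.
Group A values → pooled ranks: 386→6, 541→3, 464→4, 379→7, 464→4, 379→7
Rank sum = 6 + 3 + 4 + 7 + 4 + 7 = 31

31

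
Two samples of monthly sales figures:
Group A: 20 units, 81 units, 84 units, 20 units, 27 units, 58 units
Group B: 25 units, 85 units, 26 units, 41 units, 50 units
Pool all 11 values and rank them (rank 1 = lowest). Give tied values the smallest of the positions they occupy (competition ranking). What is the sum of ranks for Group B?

Sorted (ascending): 20, 20, 25, 26, 27, 41, 50, 58, 81, 84, 85
The 2 values of 20 occupy positions 1–2 → each gets rank 1.
Group B values → pooled ranks: 25→3, 85→11, 26→4, 41→6, 50→7
Rank sum = 3 + 11 + 4 + 6 + 7 = 31

31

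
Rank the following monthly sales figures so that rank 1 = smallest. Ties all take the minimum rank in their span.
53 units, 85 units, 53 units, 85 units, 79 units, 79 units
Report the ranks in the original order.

1, 5, 1, 5, 3, 3

Sorted (ascending): 53, 53, 79, 79, 85, 85
The 2 values of 53 occupy positions 1–2 → each gets rank 1.
The 2 values of 79 occupy positions 3–4 → each gets rank 3.
The 2 values of 85 occupy positions 5–6 → each gets rank 5.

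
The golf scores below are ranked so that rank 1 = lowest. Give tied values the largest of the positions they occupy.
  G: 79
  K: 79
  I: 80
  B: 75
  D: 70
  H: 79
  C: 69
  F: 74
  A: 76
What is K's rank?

Sorted (ascending): 69, 70, 74, 75, 76, 79, 79, 79, 80
The 3 values of 79 occupy positions 6–8 → each gets rank 8.
K has value 79 → rank 8.

8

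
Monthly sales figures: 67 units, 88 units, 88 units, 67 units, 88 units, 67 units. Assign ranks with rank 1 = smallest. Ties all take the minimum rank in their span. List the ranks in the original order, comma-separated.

Sorted (ascending): 67, 67, 67, 88, 88, 88
The 3 values of 67 occupy positions 1–3 → each gets rank 1.
The 3 values of 88 occupy positions 4–6 → each gets rank 4.

1, 4, 4, 1, 4, 1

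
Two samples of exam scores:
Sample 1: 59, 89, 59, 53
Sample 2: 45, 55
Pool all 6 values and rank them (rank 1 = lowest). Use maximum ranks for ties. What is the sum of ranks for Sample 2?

Sorted (ascending): 45, 53, 55, 59, 59, 89
The 2 values of 59 occupy positions 4–5 → each gets rank 5.
Sample 2 values → pooled ranks: 45→1, 55→3
Rank sum = 1 + 3 = 4

4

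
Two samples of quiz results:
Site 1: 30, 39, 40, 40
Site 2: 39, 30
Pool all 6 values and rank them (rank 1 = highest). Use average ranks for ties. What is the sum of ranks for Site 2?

9

Sorted (descending): 40, 40, 39, 39, 30, 30
The 2 values of 40 occupy positions 1–2 → average rank (1+2)/2 = 1.5.
The 2 values of 39 occupy positions 3–4 → average rank (3+4)/2 = 3.5.
The 2 values of 30 occupy positions 5–6 → average rank (5+6)/2 = 5.5.
Site 2 values → pooled ranks: 39→3.5, 30→5.5
Rank sum = 3.5 + 5.5 = 9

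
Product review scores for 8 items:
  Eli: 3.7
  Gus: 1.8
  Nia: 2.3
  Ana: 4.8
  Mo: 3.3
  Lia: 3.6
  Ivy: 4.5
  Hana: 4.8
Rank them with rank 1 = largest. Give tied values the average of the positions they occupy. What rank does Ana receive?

Sorted (descending): 4.8, 4.8, 4.5, 3.7, 3.6, 3.3, 2.3, 1.8
The 2 values of 4.8 occupy positions 1–2 → average rank (1+2)/2 = 1.5.
Ana has value 4.8 → rank 1.5.

1.5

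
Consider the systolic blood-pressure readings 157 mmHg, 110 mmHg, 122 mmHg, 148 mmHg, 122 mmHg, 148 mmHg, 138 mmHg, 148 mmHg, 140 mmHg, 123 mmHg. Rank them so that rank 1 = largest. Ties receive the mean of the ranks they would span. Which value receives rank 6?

Sorted (descending): 157, 148, 148, 148, 140, 138, 123, 122, 122, 110
The 3 values of 148 occupy positions 2–4 → average rank 3.
The 2 values of 122 occupy positions 8–9 → average rank (8+9)/2 = 8.5.
Rank 6 → value 138.

138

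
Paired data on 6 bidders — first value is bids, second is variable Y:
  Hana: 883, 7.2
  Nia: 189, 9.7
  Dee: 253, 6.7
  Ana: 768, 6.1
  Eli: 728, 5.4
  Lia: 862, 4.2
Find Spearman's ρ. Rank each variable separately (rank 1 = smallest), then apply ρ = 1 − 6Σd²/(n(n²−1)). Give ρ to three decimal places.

Ranks of variable 1: 6, 1, 2, 4, 3, 5
Ranks of variable 2: 5, 6, 4, 3, 2, 1
d = r₁ − r₂: 1, -5, -2, 1, 1, 4
d²: 1, 25, 4, 1, 1, 16; Σd² = 48
ρ = 1 − 6·48/(6·35) = 1 − 288/210 = -0.371

-0.371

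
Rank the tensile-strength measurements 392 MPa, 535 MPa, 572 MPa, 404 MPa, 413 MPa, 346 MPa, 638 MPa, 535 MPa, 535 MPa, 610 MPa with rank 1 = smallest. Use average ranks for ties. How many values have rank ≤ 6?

7

Sorted (ascending): 346, 392, 404, 413, 535, 535, 535, 572, 610, 638
The 3 values of 535 occupy positions 5–7 → average rank 6.
Ranks ≤ 6: {1, 2, 3, 4, 6, 6, 6} → 7 values.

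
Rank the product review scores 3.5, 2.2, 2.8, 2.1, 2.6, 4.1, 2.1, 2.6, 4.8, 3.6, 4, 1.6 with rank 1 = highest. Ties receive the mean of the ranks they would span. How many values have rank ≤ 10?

9

Sorted (descending): 4.8, 4.1, 4, 3.6, 3.5, 2.8, 2.6, 2.6, 2.2, 2.1, 2.1, 1.6
The 2 values of 2.6 occupy positions 7–8 → average rank (7+8)/2 = 7.5.
The 2 values of 2.1 occupy positions 10–11 → average rank (10+11)/2 = 10.5.
Ranks ≤ 10: {1, 2, 3, 4, 5, 6, 7.5, 7.5, 9} → 9 values.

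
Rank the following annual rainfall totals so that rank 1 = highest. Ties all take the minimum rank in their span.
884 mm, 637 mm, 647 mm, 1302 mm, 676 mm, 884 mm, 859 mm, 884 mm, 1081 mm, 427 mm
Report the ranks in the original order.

Sorted (descending): 1302, 1081, 884, 884, 884, 859, 676, 647, 637, 427
The 3 values of 884 occupy positions 3–5 → each gets rank 3.

3, 9, 8, 1, 7, 3, 6, 3, 2, 10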